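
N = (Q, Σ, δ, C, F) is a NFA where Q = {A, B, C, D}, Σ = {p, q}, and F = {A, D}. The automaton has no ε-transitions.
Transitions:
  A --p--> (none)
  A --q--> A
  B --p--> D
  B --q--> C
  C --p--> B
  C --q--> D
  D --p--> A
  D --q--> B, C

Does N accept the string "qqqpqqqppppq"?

Start: {C}
read q: {D}
read q: {B, C}
read q: {C, D}
read p: {A, B}
read q: {A, C}
read q: {A, D}
read q: {A, B, C}
read p: {B, D}
read p: {A, D}
read p: {A}
read p: {}
The reachable set is empty and stays empty for the remaining 1 symbol.
Reachable ∩ accepting = {} — empty.

rejected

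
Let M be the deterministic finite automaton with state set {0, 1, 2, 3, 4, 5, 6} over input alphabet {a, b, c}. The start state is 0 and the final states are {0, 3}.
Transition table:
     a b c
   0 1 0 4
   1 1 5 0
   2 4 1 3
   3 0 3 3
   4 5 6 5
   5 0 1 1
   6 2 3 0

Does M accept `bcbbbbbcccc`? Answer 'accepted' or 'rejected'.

accepted

0 --b--> 0
0 --c--> 4
4 --b--> 6
6 --b--> 3
3 --b--> 3
3 --b--> 3
3 --b--> 3
3 --c--> 3
3 --c--> 3
3 --c--> 3
3 --c--> 3
End in state 3, which is an accepting state.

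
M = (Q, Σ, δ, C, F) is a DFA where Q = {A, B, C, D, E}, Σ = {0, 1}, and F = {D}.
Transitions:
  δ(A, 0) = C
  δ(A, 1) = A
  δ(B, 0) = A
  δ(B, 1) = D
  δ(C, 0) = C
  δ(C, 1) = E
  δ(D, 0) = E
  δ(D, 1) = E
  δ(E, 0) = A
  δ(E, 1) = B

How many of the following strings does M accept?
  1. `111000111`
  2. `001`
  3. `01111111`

`111000111`: accepted
`001`: rejected
`01111111`: rejected

1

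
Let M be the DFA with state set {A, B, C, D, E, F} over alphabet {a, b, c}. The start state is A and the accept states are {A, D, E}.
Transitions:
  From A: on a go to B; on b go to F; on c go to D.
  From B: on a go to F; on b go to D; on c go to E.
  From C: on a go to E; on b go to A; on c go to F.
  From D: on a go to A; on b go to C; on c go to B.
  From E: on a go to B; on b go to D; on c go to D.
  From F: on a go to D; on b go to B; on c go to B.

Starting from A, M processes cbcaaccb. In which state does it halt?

D

A --c--> D
D --b--> C
C --c--> F
F --a--> D
D --a--> A
A --c--> D
D --c--> B
B --b--> D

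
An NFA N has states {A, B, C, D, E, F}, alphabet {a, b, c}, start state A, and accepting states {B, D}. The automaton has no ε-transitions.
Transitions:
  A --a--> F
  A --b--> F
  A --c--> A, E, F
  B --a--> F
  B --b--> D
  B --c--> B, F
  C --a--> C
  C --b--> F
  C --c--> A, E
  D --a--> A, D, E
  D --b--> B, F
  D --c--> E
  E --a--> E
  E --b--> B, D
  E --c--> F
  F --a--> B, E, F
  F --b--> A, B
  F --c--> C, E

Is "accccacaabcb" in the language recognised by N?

accepted

Start: {A}
read a: {F}
read c: {C, E}
read c: {A, E, F}
read c: {A, C, E, F}
read c: {A, C, E, F}
read a: {B, C, E, F}
read c: {A, B, C, E, F}
read a: {B, C, E, F}
read a: {B, C, E, F}
read b: {A, B, D, F}
read c: {A, B, C, E, F}
read b: {A, B, D, F}
Reachable ∩ accepting = {B, D} — nonempty.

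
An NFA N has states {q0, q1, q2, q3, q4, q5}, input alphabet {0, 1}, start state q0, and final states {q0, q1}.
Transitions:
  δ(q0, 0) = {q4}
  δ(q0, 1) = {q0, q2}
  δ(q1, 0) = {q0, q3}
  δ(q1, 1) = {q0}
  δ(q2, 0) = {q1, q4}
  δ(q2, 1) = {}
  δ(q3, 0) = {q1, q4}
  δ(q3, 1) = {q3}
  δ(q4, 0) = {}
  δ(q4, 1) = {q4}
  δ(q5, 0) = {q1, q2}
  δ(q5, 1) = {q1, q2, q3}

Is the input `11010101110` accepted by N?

Start: {q0}
read 1: {q0, q2}
read 1: {q0, q2}
read 0: {q1, q4}
read 1: {q0, q4}
read 0: {q4}
read 1: {q4}
read 0: {}
The reachable set is empty and stays empty for the remaining 4 symbols.
Reachable ∩ accepting = {} — empty.

rejected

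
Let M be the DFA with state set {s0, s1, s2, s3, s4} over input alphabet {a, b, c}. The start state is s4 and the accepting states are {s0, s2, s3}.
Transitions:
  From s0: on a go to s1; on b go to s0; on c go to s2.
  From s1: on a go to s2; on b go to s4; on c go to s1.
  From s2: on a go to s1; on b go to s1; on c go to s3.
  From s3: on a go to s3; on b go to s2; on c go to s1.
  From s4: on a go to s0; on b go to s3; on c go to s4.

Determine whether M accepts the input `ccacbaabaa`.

s4 --c--> s4
s4 --c--> s4
s4 --a--> s0
s0 --c--> s2
s2 --b--> s1
s1 --a--> s2
s2 --a--> s1
s1 --b--> s4
s4 --a--> s0
s0 --a--> s1
End in state s1, which is not an accepting state.

rejected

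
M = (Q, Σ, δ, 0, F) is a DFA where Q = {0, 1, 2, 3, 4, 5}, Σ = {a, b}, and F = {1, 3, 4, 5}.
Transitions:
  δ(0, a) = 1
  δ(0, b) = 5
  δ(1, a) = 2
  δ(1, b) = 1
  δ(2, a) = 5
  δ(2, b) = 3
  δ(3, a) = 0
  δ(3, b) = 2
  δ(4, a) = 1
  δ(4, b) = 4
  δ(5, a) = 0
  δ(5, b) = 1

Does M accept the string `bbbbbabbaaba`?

0 --b--> 5
5 --b--> 1
1 --b--> 1
1 --b--> 1
1 --b--> 1
1 --a--> 2
2 --b--> 3
3 --b--> 2
2 --a--> 5
5 --a--> 0
0 --b--> 5
5 --a--> 0
End in state 0, which is not an accepting state.

rejected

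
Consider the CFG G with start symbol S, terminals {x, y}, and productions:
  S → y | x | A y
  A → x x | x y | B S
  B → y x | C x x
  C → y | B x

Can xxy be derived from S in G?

S ⇒ Ay ⇒ xxy

yes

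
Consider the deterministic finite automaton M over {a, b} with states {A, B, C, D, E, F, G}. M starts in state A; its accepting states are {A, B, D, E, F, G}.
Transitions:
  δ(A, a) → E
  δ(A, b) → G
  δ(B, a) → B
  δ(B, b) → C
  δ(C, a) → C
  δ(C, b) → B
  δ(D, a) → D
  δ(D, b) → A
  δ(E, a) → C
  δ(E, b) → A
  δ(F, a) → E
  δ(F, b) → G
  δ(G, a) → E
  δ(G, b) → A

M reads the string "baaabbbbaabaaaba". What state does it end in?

A --b--> G
G --a--> E
E --a--> C
C --a--> C
C --b--> B
B --b--> C
C --b--> B
B --b--> C
C --a--> C
C --a--> C
C --b--> B
B --a--> B
B --a--> B
B --a--> B
B --b--> C
C --a--> C

C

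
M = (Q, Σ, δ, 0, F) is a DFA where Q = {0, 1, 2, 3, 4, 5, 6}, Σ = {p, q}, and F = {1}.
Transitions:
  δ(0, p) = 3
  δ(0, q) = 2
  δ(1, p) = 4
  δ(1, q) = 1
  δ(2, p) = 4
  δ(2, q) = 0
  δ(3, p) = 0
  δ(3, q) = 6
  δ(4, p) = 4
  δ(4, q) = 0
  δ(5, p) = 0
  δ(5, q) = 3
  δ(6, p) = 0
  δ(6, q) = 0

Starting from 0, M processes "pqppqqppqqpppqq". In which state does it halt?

0 --p--> 3
3 --q--> 6
6 --p--> 0
0 --p--> 3
3 --q--> 6
6 --q--> 0
0 --p--> 3
3 --p--> 0
0 --q--> 2
2 --q--> 0
0 --p--> 3
3 --p--> 0
0 --p--> 3
3 --q--> 6
6 --q--> 0

0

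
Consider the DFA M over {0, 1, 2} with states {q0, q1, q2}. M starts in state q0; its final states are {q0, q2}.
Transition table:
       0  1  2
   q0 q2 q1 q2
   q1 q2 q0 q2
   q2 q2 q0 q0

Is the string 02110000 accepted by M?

q0 --0--> q2
q2 --2--> q0
q0 --1--> q1
q1 --1--> q0
q0 --0--> q2
q2 --0--> q2
q2 --0--> q2
q2 --0--> q2
End in state q2, which is an accepting state.

accepted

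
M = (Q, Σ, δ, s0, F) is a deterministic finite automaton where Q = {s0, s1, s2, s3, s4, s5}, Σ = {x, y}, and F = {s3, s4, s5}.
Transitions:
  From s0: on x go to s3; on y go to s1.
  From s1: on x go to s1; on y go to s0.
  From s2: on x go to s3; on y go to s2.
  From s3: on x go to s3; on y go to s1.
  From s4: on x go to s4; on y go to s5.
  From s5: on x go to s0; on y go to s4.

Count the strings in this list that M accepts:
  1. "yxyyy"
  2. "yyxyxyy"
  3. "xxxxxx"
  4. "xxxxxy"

1

"yxyyy": rejected
"yyxyxyy": rejected
"xxxxxx": accepted
"xxxxxy": rejected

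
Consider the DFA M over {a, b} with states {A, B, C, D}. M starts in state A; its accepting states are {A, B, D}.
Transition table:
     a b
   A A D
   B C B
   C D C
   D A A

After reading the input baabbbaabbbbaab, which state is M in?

D

A --b--> D
D --a--> A
A --a--> A
A --b--> D
D --b--> A
A --b--> D
D --a--> A
A --a--> A
A --b--> D
D --b--> A
A --b--> D
D --b--> A
A --a--> A
A --a--> A
A --b--> D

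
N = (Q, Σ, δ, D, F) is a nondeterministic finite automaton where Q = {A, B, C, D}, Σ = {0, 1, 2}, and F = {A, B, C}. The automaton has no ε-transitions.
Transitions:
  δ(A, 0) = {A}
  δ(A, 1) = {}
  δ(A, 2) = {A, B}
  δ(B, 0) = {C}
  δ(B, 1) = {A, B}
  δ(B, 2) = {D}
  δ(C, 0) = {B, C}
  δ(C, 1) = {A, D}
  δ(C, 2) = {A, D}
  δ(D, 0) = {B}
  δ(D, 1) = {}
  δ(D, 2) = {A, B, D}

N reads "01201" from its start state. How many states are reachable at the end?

3

Start: {D}
read 0: {B}
read 1: {A, B}
read 2: {A, B, D}
read 0: {A, B, C}
read 1: {A, B, D}
Final reachable set {A, B, D} has 3 states.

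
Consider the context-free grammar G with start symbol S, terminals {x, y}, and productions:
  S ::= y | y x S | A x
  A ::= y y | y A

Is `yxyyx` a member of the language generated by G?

yes

S ⇒ yxS ⇒ yxAx ⇒ yxyyx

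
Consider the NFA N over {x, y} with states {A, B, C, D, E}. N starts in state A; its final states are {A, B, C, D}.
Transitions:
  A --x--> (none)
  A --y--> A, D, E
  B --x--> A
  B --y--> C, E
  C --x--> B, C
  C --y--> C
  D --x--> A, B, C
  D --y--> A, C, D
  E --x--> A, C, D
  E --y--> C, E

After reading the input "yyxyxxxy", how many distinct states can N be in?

Start: {A}
read y: {A, D, E}
read y: {A, C, D, E}
read x: {A, B, C, D}
read y: {A, C, D, E}
read x: {A, B, C, D}
read x: {A, B, C}
read x: {A, B, C}
read y: {A, C, D, E}
Final reachable set {A, C, D, E} has 4 states.

4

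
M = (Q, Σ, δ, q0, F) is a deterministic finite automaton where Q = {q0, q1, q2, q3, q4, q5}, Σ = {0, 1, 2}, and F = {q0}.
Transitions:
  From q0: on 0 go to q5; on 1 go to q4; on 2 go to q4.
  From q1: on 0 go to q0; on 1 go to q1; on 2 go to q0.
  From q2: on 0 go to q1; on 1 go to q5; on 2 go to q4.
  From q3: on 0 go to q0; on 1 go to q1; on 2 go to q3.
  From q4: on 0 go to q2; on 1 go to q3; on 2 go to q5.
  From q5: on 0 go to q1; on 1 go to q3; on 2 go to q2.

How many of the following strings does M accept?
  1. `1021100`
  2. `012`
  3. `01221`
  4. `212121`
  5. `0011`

0

`1021100`: rejected
`012`: rejected
`01221`: rejected
`212121`: rejected
`0011`: rejected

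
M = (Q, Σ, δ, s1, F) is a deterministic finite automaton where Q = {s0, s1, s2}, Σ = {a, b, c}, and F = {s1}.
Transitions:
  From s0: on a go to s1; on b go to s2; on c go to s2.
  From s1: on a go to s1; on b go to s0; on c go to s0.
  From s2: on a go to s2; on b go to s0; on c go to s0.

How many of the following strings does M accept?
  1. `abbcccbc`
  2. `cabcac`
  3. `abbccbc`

0

`abbcccbc`: rejected
`cabcac`: rejected
`abbccbc`: rejected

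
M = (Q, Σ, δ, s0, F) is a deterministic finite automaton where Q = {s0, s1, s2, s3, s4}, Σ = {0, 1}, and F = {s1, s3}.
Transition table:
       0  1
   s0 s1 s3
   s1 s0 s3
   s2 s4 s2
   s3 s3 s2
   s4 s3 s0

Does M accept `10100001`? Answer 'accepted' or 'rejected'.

s0 --1--> s3
s3 --0--> s3
s3 --1--> s2
s2 --0--> s4
s4 --0--> s3
s3 --0--> s3
s3 --0--> s3
s3 --1--> s2
End in state s2, which is not an accepting state.

rejected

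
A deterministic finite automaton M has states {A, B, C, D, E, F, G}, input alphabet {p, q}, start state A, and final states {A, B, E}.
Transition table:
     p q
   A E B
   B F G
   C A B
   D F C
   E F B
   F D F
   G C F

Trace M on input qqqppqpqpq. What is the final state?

A --q--> B
B --q--> G
G --q--> F
F --p--> D
D --p--> F
F --q--> F
F --p--> D
D --q--> C
C --p--> A
A --q--> B

B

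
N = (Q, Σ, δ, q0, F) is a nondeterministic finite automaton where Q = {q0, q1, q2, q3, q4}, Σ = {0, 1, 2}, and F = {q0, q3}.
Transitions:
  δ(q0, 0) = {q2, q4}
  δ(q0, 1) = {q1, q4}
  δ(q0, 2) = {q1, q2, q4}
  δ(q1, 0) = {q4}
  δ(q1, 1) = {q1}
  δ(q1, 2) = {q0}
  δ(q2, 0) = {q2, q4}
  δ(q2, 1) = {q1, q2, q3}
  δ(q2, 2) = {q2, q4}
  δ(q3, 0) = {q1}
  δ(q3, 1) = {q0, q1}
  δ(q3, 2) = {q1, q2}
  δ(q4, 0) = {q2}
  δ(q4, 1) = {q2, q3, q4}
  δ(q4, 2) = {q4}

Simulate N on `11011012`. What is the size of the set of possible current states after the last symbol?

Start: {q0}
read 1: {q1, q4}
read 1: {q1, q2, q3, q4}
read 0: {q1, q2, q4}
read 1: {q1, q2, q3, q4}
read 1: {q0, q1, q2, q3, q4}
read 0: {q1, q2, q4}
read 1: {q1, q2, q3, q4}
read 2: {q0, q1, q2, q4}
Final reachable set {q0, q1, q2, q4} has 4 states.

4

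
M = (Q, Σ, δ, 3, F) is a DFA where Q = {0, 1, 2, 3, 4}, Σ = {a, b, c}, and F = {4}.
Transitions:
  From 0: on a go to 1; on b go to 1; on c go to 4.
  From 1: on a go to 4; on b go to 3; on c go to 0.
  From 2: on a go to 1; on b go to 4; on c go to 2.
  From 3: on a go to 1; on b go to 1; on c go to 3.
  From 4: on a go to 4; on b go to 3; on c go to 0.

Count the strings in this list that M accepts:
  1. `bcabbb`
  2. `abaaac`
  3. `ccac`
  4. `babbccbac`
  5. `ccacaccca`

`bcabbb`: rejected
`abaaac`: rejected
`ccac`: rejected
`babbccbac`: rejected
`ccacaccca`: rejected

0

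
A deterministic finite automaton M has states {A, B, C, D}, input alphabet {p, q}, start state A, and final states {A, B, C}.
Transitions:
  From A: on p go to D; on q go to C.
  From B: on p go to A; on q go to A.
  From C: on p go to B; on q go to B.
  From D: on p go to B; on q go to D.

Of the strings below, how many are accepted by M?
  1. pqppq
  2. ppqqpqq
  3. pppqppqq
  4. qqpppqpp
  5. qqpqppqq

pqppq: accepted
ppqqpqq: accepted
pppqppqq: accepted
qqpppqpp: accepted
qqpqppqq: accepted

5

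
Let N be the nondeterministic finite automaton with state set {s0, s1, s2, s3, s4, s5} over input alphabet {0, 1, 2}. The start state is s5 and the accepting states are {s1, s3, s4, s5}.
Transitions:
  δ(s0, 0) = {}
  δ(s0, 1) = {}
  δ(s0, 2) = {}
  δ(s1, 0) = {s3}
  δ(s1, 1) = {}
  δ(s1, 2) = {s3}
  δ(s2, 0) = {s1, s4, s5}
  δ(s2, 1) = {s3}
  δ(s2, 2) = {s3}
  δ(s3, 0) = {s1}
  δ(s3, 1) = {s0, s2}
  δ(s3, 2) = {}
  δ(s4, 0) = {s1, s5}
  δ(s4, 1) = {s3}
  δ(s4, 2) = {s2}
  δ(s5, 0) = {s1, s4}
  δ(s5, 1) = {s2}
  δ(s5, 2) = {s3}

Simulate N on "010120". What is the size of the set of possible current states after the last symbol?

Start: {s5}
read 0: {s1, s4}
read 1: {s3}
read 0: {s1}
read 1: {}
The reachable set is empty and stays empty for the remaining 2 symbols.
Final reachable set {} has 0 states.

0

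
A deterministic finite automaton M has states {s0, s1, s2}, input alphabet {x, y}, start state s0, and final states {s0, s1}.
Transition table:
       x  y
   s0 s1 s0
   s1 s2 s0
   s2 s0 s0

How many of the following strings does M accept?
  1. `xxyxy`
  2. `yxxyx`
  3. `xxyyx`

3

`xxyxy`: accepted
`yxxyx`: accepted
`xxyyx`: accepted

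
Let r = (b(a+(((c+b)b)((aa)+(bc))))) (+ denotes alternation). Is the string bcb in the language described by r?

No split of bcb into u·v has b matching u and (a+(((c+b)b)((aa)+(bc)))) matching v.

no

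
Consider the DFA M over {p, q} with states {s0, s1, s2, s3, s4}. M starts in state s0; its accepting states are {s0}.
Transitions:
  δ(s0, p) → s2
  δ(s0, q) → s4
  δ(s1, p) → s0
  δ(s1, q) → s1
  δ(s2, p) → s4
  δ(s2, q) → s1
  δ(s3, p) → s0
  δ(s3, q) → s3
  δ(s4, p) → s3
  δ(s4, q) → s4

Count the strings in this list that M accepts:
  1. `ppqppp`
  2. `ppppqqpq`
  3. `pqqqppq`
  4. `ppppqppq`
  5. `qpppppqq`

`ppqppp`: rejected
`ppppqqpq`: rejected
`pqqqppq`: rejected
`ppppqppq`: rejected
`qpppppqq`: rejected

0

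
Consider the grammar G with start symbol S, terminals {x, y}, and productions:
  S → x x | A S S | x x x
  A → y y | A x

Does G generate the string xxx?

yes

S ⇒ xxx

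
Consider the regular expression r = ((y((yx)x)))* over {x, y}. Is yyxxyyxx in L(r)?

Split into 2 pieces yyxx · yyxx; each matches (y((yx)x)).

yes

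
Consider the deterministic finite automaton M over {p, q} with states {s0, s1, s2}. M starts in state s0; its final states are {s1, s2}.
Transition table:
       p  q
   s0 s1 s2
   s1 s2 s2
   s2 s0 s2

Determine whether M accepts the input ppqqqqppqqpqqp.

s0 --p--> s1
s1 --p--> s2
s2 --q--> s2
s2 --q--> s2
s2 --q--> s2
s2 --q--> s2
s2 --p--> s0
s0 --p--> s1
s1 --q--> s2
s2 --q--> s2
s2 --p--> s0
s0 --q--> s2
s2 --q--> s2
s2 --p--> s0
End in state s0, which is not an accepting state.

rejected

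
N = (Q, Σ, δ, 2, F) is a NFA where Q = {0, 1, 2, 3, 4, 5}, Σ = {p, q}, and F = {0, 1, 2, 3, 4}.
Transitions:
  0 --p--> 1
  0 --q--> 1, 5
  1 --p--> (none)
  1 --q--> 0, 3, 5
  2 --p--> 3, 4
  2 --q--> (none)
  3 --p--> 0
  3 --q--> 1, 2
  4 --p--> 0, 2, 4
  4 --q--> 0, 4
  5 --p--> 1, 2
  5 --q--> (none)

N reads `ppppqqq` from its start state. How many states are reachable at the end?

Start: {2}
read p: {3, 4}
read p: {0, 2, 4}
read p: {0, 1, 2, 3, 4}
read p: {0, 1, 2, 3, 4}
read q: {0, 1, 2, 3, 4, 5}
read q: {0, 1, 2, 3, 4, 5}
read q: {0, 1, 2, 3, 4, 5}
Final reachable set {0, 1, 2, 3, 4, 5} has 6 states.

6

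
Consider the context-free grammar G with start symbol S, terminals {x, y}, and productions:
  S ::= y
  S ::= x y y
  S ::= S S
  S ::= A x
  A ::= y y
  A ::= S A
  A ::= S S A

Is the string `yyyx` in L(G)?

S ⇒ SS ⇒ yS ⇒ yAx ⇒ yyyx

yes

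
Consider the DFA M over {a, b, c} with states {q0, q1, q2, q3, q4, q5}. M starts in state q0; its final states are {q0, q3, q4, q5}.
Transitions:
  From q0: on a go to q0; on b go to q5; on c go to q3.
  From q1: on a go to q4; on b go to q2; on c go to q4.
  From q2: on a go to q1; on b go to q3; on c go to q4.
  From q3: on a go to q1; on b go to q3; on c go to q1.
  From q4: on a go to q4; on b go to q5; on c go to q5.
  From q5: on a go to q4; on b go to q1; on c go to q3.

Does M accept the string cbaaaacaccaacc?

q0 --c--> q3
q3 --b--> q3
q3 --a--> q1
q1 --a--> q4
q4 --a--> q4
q4 --a--> q4
q4 --c--> q5
q5 --a--> q4
q4 --c--> q5
q5 --c--> q3
q3 --a--> q1
q1 --a--> q4
q4 --c--> q5
q5 --c--> q3
End in state q3, which is an accepting state.

accepted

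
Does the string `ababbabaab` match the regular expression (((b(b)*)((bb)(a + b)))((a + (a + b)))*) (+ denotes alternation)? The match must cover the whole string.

no

No split of ababbabaab into u·v has ((b(b)*)((bb)(a+b))) matching u and ((a+(a+b)))* matching v.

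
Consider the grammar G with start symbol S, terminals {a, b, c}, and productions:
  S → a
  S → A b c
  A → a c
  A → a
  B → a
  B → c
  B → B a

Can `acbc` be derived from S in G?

S ⇒ Abc ⇒ acbc

yes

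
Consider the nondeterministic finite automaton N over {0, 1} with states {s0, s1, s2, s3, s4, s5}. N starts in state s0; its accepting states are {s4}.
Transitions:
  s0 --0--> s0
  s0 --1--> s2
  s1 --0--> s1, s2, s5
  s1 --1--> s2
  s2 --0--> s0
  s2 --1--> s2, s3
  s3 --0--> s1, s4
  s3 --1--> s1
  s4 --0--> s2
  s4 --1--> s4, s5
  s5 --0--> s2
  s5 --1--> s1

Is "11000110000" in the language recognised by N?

Start: {s0}
read 1: {s2}
read 1: {s2, s3}
read 0: {s0, s1, s4}
read 0: {s0, s1, s2, s5}
read 0: {s0, s1, s2, s5}
read 1: {s1, s2, s3}
read 1: {s1, s2, s3}
read 0: {s0, s1, s2, s4, s5}
read 0: {s0, s1, s2, s5}
read 0: {s0, s1, s2, s5}
read 0: {s0, s1, s2, s5}
Reachable ∩ accepting = {} — empty.

rejected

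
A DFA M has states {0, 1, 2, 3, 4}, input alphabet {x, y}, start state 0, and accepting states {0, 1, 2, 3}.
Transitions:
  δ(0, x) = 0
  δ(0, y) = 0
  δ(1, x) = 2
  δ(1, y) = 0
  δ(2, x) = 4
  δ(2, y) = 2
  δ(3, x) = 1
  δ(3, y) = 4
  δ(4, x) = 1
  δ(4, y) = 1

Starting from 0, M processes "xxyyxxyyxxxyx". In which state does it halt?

0 --x--> 0
0 --x--> 0
0 --y--> 0
0 --y--> 0
0 --x--> 0
0 --x--> 0
0 --y--> 0
0 --y--> 0
0 --x--> 0
0 --x--> 0
0 --x--> 0
0 --y--> 0
0 --x--> 0

0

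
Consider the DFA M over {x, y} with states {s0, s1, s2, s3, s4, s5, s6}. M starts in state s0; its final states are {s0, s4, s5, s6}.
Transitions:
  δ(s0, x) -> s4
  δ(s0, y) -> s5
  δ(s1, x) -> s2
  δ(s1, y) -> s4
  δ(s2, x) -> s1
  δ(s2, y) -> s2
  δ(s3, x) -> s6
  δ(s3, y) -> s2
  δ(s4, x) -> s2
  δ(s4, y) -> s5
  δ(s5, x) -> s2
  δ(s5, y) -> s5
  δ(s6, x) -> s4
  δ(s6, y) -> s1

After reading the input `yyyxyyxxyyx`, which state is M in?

s0 --y--> s5
s5 --y--> s5
s5 --y--> s5
s5 --x--> s2
s2 --y--> s2
s2 --y--> s2
s2 --x--> s1
s1 --x--> s2
s2 --y--> s2
s2 --y--> s2
s2 --x--> s1

s1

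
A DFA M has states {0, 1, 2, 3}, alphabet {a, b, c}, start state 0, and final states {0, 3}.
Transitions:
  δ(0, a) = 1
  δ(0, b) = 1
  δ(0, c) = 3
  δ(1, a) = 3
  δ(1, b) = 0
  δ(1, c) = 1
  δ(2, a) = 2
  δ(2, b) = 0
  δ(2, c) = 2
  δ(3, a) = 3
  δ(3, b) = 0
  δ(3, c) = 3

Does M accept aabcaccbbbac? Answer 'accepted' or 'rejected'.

0 --a--> 1
1 --a--> 3
3 --b--> 0
0 --c--> 3
3 --a--> 3
3 --c--> 3
3 --c--> 3
3 --b--> 0
0 --b--> 1
1 --b--> 0
0 --a--> 1
1 --c--> 1
End in state 1, which is not an accepting state.

rejected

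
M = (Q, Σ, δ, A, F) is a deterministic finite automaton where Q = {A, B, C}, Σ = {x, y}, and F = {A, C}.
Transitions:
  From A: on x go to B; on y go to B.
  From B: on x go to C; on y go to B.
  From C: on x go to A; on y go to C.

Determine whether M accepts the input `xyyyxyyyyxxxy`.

accepted

A --x--> B
B --y--> B
B --y--> B
B --y--> B
B --x--> C
C --y--> C
C --y--> C
C --y--> C
C --y--> C
C --x--> A
A --x--> B
B --x--> C
C --y--> C
End in state C, which is an accepting state.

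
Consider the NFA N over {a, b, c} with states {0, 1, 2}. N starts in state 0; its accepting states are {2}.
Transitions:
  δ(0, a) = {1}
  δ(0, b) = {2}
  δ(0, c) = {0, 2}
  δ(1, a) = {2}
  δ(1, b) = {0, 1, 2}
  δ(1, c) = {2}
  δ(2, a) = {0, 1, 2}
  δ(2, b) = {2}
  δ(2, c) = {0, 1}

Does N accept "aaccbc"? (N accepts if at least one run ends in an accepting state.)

rejected

Start: {0}
read a: {1}
read a: {2}
read c: {0, 1}
read c: {0, 2}
read b: {2}
read c: {0, 1}
Reachable ∩ accepting = {} — empty.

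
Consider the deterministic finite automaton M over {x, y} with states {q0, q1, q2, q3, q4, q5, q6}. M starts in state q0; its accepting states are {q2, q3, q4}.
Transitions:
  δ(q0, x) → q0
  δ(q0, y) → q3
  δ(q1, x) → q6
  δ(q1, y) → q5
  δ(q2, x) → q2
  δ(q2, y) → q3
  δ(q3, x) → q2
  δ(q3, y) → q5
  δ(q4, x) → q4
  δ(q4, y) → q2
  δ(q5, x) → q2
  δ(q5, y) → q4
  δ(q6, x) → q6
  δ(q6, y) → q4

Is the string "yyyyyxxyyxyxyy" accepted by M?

rejected

q0 --y--> q3
q3 --y--> q5
q5 --y--> q4
q4 --y--> q2
q2 --y--> q3
q3 --x--> q2
q2 --x--> q2
q2 --y--> q3
q3 --y--> q5
q5 --x--> q2
q2 --y--> q3
q3 --x--> q2
q2 --y--> q3
q3 --y--> q5
End in state q5, which is not an accepting state.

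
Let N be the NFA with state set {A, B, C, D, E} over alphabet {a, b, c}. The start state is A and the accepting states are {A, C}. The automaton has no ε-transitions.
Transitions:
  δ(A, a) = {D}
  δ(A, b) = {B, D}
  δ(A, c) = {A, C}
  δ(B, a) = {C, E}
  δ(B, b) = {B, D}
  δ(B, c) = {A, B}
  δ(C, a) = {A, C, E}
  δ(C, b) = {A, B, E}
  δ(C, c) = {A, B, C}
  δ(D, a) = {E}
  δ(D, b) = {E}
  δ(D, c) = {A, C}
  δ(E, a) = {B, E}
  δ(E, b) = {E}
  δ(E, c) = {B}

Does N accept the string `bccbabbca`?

accepted

Start: {A}
read b: {B, D}
read c: {A, B, C}
read c: {A, B, C}
read b: {A, B, D, E}
read a: {B, C, D, E}
read b: {A, B, D, E}
read b: {B, D, E}
read c: {A, B, C}
read a: {A, C, D, E}
Reachable ∩ accepting = {A, C} — nonempty.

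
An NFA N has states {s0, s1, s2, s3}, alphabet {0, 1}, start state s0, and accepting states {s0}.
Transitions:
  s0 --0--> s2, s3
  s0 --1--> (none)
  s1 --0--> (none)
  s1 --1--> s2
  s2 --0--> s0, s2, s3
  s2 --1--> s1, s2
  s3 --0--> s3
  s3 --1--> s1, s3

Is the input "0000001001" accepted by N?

rejected

Start: {s0}
read 0: {s2, s3}
read 0: {s0, s2, s3}
read 0: {s0, s2, s3}
read 0: {s0, s2, s3}
read 0: {s0, s2, s3}
read 0: {s0, s2, s3}
read 1: {s1, s2, s3}
read 0: {s0, s2, s3}
read 0: {s0, s2, s3}
read 1: {s1, s2, s3}
Reachable ∩ accepting = {} — empty.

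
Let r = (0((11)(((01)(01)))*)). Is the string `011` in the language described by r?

yes

Split as 0·11: 0 matches 0 and ((11)(((01)(01)))*) matches 11.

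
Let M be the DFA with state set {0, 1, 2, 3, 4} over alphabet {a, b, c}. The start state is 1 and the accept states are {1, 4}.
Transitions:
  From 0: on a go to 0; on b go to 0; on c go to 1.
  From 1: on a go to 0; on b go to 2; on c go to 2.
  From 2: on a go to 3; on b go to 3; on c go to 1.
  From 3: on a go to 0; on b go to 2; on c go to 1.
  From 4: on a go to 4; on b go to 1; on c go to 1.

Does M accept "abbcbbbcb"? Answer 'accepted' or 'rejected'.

1 --a--> 0
0 --b--> 0
0 --b--> 0
0 --c--> 1
1 --b--> 2
2 --b--> 3
3 --b--> 2
2 --c--> 1
1 --b--> 2
End in state 2, which is not an accepting state.

rejected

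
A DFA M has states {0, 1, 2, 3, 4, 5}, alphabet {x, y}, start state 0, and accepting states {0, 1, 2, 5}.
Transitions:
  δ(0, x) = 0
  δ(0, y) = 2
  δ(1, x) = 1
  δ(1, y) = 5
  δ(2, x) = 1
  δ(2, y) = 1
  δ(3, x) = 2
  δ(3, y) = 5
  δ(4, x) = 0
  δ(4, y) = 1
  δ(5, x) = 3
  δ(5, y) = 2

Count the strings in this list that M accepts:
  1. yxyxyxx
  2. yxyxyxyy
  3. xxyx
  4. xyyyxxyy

4

yxyxyxx: accepted
yxyxyxyy: accepted
xxyx: accepted
xyyyxxyy: accepted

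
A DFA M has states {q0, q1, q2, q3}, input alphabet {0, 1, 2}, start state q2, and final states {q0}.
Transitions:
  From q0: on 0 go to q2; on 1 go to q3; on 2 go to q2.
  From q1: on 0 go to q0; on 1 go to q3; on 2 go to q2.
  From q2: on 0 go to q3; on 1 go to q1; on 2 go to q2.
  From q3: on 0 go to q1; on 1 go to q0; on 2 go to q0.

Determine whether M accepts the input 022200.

q2 --0--> q3
q3 --2--> q0
q0 --2--> q2
q2 --2--> q2
q2 --0--> q3
q3 --0--> q1
End in state q1, which is not an accepting state.

rejected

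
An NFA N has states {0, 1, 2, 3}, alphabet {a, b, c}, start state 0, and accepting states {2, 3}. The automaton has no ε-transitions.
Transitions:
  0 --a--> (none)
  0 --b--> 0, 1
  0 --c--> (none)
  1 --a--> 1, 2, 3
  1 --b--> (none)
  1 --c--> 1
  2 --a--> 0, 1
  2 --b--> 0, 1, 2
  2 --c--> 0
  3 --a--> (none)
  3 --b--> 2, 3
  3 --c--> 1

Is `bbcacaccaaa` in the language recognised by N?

Start: {0}
read b: {0, 1}
read b: {0, 1}
read c: {1}
read a: {1, 2, 3}
read c: {0, 1}
read a: {1, 2, 3}
read c: {0, 1}
read c: {1}
read a: {1, 2, 3}
read a: {0, 1, 2, 3}
read a: {0, 1, 2, 3}
Reachable ∩ accepting = {2, 3} — nonempty.

accepted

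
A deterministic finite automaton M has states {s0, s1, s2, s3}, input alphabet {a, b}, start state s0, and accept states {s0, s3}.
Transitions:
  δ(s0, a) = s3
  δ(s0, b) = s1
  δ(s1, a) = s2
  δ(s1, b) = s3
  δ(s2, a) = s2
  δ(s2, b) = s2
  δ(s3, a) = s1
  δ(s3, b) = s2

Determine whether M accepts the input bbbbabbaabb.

s0 --b--> s1
s1 --b--> s3
s3 --b--> s2
s2 --b--> s2
s2 --a--> s2
s2 --b--> s2
s2 --b--> s2
s2 --a--> s2
s2 --a--> s2
s2 --b--> s2
s2 --b--> s2
End in state s2, which is not an accepting state.

rejected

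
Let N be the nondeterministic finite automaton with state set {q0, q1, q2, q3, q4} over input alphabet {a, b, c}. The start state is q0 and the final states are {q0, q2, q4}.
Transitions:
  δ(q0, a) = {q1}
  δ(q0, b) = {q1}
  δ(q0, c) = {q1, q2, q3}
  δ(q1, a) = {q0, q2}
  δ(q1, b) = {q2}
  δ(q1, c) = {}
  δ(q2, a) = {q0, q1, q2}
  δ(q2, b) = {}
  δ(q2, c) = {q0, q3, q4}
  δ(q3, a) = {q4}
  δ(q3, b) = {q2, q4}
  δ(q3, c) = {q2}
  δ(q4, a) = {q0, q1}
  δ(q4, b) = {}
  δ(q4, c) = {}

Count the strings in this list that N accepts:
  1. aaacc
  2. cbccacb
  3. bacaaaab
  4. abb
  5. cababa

aaacc: accepted
cbccacb: accepted
bacaaaab: accepted
abb: rejected
cababa: accepted

4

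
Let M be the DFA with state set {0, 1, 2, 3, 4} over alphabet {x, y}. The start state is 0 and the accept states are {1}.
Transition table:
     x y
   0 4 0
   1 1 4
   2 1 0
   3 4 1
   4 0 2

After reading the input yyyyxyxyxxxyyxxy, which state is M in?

0

0 --y--> 0
0 --y--> 0
0 --y--> 0
0 --y--> 0
0 --x--> 4
4 --y--> 2
2 --x--> 1
1 --y--> 4
4 --x--> 0
0 --x--> 4
4 --x--> 0
0 --y--> 0
0 --y--> 0
0 --x--> 4
4 --x--> 0
0 --y--> 0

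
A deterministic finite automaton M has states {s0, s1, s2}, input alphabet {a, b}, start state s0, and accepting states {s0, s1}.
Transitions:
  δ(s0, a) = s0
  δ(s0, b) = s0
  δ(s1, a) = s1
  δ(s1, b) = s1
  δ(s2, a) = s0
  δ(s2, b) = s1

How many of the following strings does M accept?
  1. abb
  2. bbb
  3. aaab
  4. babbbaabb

4

abb: accepted
bbb: accepted
aaab: accepted
babbbaabb: accepted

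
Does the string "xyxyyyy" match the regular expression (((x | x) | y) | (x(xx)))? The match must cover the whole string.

no

Neither ((x|x)|y) nor (x(xx)) matches xyxyyyy.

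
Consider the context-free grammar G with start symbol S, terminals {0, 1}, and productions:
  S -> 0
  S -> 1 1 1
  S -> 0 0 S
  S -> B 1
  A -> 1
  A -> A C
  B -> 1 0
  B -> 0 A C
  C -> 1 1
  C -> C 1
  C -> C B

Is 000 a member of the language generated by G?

S ⇒ 00S ⇒ 000

yes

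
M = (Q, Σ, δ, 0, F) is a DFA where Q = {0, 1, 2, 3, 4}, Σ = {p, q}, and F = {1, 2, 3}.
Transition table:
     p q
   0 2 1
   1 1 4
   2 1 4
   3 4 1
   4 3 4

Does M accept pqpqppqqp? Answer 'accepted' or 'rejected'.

0 --p--> 2
2 --q--> 4
4 --p--> 3
3 --q--> 1
1 --p--> 1
1 --p--> 1
1 --q--> 4
4 --q--> 4
4 --p--> 3
End in state 3, which is an accepting state.

accepted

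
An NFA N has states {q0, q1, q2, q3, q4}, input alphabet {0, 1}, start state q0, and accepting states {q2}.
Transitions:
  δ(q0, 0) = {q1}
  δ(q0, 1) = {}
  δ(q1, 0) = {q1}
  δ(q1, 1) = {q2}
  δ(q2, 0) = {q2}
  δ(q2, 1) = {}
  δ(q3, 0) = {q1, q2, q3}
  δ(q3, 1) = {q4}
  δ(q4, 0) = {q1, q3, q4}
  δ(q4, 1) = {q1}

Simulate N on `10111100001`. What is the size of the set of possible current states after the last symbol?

Start: {q0}
read 1: {}
The reachable set is empty and stays empty for the remaining 10 symbols.
Final reachable set {} has 0 states.

0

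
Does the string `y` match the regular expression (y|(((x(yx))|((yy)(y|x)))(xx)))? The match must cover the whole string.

The left alternative y matches y.

yes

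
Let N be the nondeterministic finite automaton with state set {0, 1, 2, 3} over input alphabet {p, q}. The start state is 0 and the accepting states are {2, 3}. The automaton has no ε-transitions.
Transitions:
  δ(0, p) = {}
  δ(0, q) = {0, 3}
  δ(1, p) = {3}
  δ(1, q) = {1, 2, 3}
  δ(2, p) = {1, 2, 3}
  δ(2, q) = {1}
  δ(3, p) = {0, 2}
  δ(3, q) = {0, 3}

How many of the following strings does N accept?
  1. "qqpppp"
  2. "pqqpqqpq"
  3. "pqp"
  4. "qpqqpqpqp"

2

"qqpppp": accepted
"pqqpqqpq": rejected
"pqp": rejected
"qpqqpqpqp": accepted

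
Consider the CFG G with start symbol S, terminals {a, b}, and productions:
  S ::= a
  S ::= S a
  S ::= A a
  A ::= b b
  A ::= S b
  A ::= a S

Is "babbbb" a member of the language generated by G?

no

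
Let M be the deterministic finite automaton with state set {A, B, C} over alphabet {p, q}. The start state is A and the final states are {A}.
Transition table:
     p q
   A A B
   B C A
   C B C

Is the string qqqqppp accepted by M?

A --q--> B
B --q--> A
A --q--> B
B --q--> A
A --p--> A
A --p--> A
A --p--> A
End in state A, which is an accepting state.

accepted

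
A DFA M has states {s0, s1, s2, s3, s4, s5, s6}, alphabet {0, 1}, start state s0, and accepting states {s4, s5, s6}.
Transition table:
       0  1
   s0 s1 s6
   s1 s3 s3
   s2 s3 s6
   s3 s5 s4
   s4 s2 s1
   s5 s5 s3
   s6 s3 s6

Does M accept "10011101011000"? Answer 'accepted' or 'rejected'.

accepted

s0 --1--> s6
s6 --0--> s3
s3 --0--> s5
s5 --1--> s3
s3 --1--> s4
s4 --1--> s1
s1 --0--> s3
s3 --1--> s4
s4 --0--> s2
s2 --1--> s6
s6 --1--> s6
s6 --0--> s3
s3 --0--> s5
s5 --0--> s5
End in state s5, which is an accepting state.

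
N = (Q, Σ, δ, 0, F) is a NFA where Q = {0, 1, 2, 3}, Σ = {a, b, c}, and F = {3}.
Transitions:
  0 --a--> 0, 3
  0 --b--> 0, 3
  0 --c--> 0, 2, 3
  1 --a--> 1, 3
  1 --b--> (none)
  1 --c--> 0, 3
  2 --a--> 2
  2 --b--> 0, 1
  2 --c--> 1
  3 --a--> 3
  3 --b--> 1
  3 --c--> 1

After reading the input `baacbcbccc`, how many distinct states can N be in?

4

Start: {0}
read b: {0, 3}
read a: {0, 3}
read a: {0, 3}
read c: {0, 1, 2, 3}
read b: {0, 1, 3}
read c: {0, 1, 2, 3}
read b: {0, 1, 3}
read c: {0, 1, 2, 3}
read c: {0, 1, 2, 3}
read c: {0, 1, 2, 3}
Final reachable set {0, 1, 2, 3} has 4 states.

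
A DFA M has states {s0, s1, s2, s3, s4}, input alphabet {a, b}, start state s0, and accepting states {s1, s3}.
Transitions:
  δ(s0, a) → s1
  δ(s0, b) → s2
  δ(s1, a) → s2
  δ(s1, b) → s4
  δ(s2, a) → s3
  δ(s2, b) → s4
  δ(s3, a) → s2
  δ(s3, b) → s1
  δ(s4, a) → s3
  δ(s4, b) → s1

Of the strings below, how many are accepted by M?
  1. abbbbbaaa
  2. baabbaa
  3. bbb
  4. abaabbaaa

3

abbbbbaaa: accepted
baabbaa: accepted
bbb: accepted
abaabbaaa: rejected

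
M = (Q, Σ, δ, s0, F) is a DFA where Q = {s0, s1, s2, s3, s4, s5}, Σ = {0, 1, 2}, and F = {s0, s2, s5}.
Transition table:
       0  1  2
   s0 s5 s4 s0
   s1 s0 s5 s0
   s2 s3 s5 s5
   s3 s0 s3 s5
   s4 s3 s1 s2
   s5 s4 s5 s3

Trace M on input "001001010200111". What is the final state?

s0 --0--> s5
s5 --0--> s4
s4 --1--> s1
s1 --0--> s0
s0 --0--> s5
s5 --1--> s5
s5 --0--> s4
s4 --1--> s1
s1 --0--> s0
s0 --2--> s0
s0 --0--> s5
s5 --0--> s4
s4 --1--> s1
s1 --1--> s5
s5 --1--> s5

s5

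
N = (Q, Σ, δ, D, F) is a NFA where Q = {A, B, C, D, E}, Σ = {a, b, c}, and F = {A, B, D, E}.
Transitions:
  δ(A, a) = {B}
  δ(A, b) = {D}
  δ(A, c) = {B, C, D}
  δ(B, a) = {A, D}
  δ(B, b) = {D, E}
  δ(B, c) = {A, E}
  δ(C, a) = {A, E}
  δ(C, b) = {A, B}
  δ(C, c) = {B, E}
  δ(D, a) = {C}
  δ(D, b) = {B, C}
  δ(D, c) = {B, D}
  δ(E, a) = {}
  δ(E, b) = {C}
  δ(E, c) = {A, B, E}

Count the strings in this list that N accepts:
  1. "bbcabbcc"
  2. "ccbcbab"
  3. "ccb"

"bbcabbcc": accepted
"ccbcbab": accepted
"ccb": accepted

3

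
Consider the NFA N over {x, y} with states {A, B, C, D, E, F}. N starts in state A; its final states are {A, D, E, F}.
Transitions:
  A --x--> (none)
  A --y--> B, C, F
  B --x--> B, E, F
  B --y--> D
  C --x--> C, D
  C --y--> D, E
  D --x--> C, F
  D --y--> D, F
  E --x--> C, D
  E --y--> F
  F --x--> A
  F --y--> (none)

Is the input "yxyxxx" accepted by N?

Start: {A}
read y: {B, C, F}
read x: {A, B, C, D, E, F}
read y: {B, C, D, E, F}
read x: {A, B, C, D, E, F}
read x: {A, B, C, D, E, F}
read x: {A, B, C, D, E, F}
Reachable ∩ accepting = {A, D, E, F} — nonempty.

accepted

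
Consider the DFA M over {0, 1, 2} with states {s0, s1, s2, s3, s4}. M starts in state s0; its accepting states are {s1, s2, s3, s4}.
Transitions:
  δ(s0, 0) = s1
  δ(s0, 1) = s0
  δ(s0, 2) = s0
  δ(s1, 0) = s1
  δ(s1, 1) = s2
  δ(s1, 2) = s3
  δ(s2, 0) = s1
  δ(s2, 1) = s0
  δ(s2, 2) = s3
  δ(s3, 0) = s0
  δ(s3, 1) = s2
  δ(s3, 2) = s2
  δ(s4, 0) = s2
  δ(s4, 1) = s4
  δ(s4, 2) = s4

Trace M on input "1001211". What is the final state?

s0

s0 --1--> s0
s0 --0--> s1
s1 --0--> s1
s1 --1--> s2
s2 --2--> s3
s3 --1--> s2
s2 --1--> s0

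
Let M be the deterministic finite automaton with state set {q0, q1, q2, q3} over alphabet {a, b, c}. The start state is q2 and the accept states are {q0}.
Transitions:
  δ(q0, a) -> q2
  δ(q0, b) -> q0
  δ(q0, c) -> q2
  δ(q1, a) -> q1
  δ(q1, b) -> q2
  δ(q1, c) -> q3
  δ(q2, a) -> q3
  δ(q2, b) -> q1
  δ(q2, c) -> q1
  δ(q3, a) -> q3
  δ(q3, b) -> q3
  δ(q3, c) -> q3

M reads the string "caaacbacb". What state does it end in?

q2 --c--> q1
q1 --a--> q1
q1 --a--> q1
q1 --a--> q1
q1 --c--> q3
q3 --b--> q3
q3 --a--> q3
q3 --c--> q3
q3 --b--> q3

q3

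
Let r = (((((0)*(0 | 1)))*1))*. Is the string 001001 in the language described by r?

Split into 2 pieces 001 · 001; each matches ((((0)*(0|1)))*1).

yes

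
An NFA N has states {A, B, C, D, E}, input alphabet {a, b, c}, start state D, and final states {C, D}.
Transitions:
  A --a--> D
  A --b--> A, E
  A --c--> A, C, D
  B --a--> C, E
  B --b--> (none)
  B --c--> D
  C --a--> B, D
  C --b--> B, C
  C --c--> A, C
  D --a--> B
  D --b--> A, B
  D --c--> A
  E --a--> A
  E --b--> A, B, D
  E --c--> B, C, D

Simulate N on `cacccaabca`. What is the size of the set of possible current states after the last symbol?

2

Start: {D}
read c: {A}
read a: {D}
read c: {A}
read c: {A, C, D}
read c: {A, C, D}
read a: {B, D}
read a: {B, C, E}
read b: {A, B, C, D}
read c: {A, C, D}
read a: {B, D}
Final reachable set {B, D} has 2 states.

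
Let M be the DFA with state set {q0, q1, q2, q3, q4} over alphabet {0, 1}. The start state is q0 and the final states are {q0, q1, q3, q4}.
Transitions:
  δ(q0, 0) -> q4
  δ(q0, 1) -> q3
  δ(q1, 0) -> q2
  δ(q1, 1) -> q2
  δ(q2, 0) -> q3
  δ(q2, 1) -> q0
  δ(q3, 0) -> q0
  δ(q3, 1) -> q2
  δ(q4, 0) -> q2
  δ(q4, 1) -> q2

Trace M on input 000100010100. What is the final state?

q0 --0--> q4
q4 --0--> q2
q2 --0--> q3
q3 --1--> q2
q2 --0--> q3
q3 --0--> q0
q0 --0--> q4
q4 --1--> q2
q2 --0--> q3
q3 --1--> q2
q2 --0--> q3
q3 --0--> q0

q0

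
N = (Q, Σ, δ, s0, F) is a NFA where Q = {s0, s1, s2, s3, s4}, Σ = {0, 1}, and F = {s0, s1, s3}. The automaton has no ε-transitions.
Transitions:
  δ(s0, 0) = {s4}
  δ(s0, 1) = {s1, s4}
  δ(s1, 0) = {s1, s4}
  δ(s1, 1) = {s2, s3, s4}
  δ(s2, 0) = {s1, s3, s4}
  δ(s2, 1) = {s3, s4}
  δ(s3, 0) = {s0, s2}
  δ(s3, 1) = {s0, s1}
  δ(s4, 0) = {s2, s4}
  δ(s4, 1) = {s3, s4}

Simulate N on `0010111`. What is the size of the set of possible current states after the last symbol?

Start: {s0}
read 0: {s4}
read 0: {s2, s4}
read 1: {s3, s4}
read 0: {s0, s2, s4}
read 1: {s1, s3, s4}
read 1: {s0, s1, s2, s3, s4}
read 1: {s0, s1, s2, s3, s4}
Final reachable set {s0, s1, s2, s3, s4} has 5 states.

5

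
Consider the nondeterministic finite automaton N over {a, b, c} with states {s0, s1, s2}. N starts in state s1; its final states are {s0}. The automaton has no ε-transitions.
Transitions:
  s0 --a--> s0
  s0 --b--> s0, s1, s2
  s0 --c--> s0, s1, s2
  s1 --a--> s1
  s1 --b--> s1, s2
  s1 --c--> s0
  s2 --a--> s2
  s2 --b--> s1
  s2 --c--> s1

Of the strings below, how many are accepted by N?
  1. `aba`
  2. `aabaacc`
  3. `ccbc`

`aba`: rejected
`aabaacc`: accepted
`ccbc`: accepted

2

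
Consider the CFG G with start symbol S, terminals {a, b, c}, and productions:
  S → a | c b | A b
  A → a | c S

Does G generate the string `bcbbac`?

no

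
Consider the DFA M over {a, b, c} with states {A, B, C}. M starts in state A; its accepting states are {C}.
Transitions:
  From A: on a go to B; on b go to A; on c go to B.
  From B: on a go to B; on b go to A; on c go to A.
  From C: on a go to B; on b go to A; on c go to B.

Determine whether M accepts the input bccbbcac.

rejected

A --b--> A
A --c--> B
B --c--> A
A --b--> A
A --b--> A
A --c--> B
B --a--> B
B --c--> A
End in state A, which is not an accepting state.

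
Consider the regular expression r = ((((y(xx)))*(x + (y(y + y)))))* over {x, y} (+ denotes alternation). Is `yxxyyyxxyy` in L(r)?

yes

Split into 2 pieces yxxyy · yxxyy; each matches (((y(xx)))*(x+(y(y+y)))).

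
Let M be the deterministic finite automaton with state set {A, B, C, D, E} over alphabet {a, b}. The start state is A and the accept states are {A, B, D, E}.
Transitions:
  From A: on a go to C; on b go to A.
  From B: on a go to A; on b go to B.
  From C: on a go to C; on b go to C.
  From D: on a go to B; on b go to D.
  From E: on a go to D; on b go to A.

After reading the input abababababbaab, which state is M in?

C

A --a--> C
C --b--> C
C --a--> C
C --b--> C
C --a--> C
C --b--> C
C --a--> C
C --b--> C
C --a--> C
C --b--> C
C --b--> C
C --a--> C
C --a--> C
C --b--> C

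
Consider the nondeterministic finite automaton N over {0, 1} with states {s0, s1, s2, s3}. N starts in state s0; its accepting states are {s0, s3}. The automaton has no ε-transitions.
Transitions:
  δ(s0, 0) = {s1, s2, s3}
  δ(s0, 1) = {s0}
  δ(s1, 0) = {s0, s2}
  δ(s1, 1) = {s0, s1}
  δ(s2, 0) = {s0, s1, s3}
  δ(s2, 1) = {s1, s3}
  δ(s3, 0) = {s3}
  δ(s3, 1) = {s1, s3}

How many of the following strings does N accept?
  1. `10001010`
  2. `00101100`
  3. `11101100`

3

`10001010`: accepted
`00101100`: accepted
`11101100`: accepted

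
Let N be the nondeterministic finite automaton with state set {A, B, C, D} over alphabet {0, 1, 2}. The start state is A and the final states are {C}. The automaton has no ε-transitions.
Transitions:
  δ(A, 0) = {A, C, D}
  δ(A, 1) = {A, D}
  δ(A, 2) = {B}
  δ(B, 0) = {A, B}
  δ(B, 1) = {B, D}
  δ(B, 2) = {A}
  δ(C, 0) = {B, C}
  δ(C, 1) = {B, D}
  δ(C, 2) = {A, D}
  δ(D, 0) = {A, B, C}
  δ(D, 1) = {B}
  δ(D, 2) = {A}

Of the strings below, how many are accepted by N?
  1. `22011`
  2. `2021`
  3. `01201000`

`22011`: rejected
`2021`: rejected
`01201000`: accepted

1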